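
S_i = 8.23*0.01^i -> [8.23, 0.08, 0.0, 0.0, 0.0]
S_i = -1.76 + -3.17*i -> [-1.76, -4.93, -8.1, -11.27, -14.44]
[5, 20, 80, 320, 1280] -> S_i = 5*4^i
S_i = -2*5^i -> [-2, -10, -50, -250, -1250]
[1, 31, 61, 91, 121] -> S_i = 1 + 30*i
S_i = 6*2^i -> [6, 12, 24, 48, 96]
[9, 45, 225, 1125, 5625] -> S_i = 9*5^i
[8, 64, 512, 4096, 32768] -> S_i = 8*8^i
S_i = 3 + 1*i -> [3, 4, 5, 6, 7]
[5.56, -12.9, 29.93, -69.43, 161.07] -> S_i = 5.56*(-2.32)^i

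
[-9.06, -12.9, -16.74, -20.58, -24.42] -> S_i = -9.06 + -3.84*i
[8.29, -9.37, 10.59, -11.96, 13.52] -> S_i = 8.29*(-1.13)^i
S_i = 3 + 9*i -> [3, 12, 21, 30, 39]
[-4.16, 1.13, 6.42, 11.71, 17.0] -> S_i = -4.16 + 5.29*i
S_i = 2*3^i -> [2, 6, 18, 54, 162]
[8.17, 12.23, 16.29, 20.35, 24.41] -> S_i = 8.17 + 4.06*i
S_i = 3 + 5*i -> [3, 8, 13, 18, 23]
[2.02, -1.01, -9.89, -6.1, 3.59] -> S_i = Random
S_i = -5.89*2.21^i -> [-5.89, -13.02, -28.77, -63.58, -140.5]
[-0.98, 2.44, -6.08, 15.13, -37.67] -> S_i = -0.98*(-2.49)^i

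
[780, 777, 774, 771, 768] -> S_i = 780 + -3*i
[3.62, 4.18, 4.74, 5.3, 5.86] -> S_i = 3.62 + 0.56*i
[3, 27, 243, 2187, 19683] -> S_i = 3*9^i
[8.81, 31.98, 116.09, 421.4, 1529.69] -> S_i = 8.81*3.63^i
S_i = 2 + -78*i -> [2, -76, -154, -232, -310]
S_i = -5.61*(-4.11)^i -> [-5.61, 23.06, -94.76, 389.48, -1600.77]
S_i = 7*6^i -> [7, 42, 252, 1512, 9072]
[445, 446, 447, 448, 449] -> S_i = 445 + 1*i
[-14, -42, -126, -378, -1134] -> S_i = -14*3^i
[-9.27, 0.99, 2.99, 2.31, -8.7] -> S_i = Random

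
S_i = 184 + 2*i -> [184, 186, 188, 190, 192]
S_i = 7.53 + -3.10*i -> [7.53, 4.43, 1.33, -1.77, -4.87]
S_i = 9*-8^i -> [9, -72, 576, -4608, 36864]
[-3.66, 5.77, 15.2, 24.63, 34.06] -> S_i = -3.66 + 9.43*i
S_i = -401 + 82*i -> [-401, -319, -237, -155, -73]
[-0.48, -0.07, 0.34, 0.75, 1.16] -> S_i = -0.48 + 0.41*i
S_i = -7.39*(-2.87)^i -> [-7.39, 21.21, -60.87, 174.7, -501.39]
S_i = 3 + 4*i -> [3, 7, 11, 15, 19]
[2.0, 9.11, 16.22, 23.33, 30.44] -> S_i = 2.00 + 7.11*i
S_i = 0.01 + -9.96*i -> [0.01, -9.95, -19.91, -29.87, -39.83]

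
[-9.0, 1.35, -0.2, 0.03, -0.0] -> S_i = -9.00*(-0.15)^i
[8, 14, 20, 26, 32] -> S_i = 8 + 6*i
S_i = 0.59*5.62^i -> [0.59, 3.32, 18.63, 104.73, 588.57]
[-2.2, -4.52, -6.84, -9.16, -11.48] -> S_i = -2.20 + -2.32*i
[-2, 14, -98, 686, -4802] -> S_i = -2*-7^i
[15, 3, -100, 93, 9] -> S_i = Random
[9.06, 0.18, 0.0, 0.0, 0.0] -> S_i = 9.06*0.02^i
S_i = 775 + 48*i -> [775, 823, 871, 919, 967]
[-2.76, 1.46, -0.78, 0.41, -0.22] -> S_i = -2.76*(-0.53)^i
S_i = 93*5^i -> [93, 465, 2325, 11625, 58125]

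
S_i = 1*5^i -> [1, 5, 25, 125, 625]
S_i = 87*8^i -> [87, 696, 5568, 44544, 356352]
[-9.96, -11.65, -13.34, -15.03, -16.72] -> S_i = -9.96 + -1.69*i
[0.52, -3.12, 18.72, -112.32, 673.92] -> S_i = 0.52*(-6.00)^i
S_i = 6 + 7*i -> [6, 13, 20, 27, 34]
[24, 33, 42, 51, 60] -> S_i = 24 + 9*i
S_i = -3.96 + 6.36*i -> [-3.96, 2.4, 8.76, 15.12, 21.48]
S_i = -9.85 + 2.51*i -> [-9.85, -7.34, -4.83, -2.32, 0.19]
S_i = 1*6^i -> [1, 6, 36, 216, 1296]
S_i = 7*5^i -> [7, 35, 175, 875, 4375]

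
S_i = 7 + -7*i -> [7, 0, -7, -14, -21]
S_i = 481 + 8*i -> [481, 489, 497, 505, 513]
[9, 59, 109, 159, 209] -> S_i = 9 + 50*i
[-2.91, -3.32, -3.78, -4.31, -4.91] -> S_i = -2.91*1.14^i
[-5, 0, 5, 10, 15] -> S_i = -5 + 5*i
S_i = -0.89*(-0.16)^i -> [-0.89, 0.14, -0.02, 0.0, -0.0]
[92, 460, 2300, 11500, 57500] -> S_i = 92*5^i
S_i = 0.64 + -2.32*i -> [0.64, -1.68, -4.0, -6.32, -8.64]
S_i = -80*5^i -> [-80, -400, -2000, -10000, -50000]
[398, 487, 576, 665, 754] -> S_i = 398 + 89*i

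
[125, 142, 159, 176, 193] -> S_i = 125 + 17*i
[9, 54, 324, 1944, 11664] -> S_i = 9*6^i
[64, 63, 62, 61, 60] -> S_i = 64 + -1*i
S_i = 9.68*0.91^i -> [9.68, 8.81, 8.02, 7.29, 6.64]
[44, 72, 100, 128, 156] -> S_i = 44 + 28*i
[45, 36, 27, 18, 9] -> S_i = 45 + -9*i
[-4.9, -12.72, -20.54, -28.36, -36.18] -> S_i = -4.90 + -7.82*i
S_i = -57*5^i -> [-57, -285, -1425, -7125, -35625]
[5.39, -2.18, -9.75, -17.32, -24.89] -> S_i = 5.39 + -7.57*i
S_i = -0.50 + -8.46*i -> [-0.5, -8.96, -17.42, -25.88, -34.34]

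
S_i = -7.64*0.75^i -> [-7.64, -5.73, -4.3, -3.22, -2.42]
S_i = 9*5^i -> [9, 45, 225, 1125, 5625]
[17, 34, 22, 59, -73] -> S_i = Random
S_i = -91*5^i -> [-91, -455, -2275, -11375, -56875]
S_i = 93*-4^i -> [93, -372, 1488, -5952, 23808]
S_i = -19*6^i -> [-19, -114, -684, -4104, -24624]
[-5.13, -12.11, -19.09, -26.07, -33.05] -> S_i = -5.13 + -6.98*i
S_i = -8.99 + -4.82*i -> [-8.99, -13.81, -18.63, -23.45, -28.27]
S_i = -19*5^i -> [-19, -95, -475, -2375, -11875]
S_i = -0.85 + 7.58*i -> [-0.85, 6.73, 14.31, 21.89, 29.47]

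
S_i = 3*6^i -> [3, 18, 108, 648, 3888]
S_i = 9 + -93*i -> [9, -84, -177, -270, -363]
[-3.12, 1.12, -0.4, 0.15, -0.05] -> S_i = -3.12*(-0.36)^i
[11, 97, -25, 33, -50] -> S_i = Random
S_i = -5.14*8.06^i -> [-5.14, -41.43, -333.91, -2691.34, -21692.18]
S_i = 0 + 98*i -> [0, 98, 196, 294, 392]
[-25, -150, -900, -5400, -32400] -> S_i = -25*6^i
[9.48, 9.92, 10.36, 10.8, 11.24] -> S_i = 9.48 + 0.44*i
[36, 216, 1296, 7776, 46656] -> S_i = 36*6^i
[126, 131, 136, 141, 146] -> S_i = 126 + 5*i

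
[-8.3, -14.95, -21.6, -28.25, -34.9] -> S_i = -8.30 + -6.65*i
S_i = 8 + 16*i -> [8, 24, 40, 56, 72]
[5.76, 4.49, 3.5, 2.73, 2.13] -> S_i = 5.76*0.78^i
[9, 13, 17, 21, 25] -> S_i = 9 + 4*i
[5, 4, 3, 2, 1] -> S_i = 5 + -1*i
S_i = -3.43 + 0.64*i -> [-3.43, -2.79, -2.15, -1.51, -0.87]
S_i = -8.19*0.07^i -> [-8.19, -0.57, -0.04, -0.0, -0.0]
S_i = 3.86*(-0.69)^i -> [3.86, -2.66, 1.84, -1.27, 0.87]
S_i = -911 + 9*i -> [-911, -902, -893, -884, -875]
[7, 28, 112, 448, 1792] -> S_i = 7*4^i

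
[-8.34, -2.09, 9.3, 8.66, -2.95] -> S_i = Random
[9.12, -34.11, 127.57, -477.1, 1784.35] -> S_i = 9.12*(-3.74)^i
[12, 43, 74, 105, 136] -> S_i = 12 + 31*i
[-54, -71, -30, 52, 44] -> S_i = Random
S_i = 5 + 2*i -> [5, 7, 9, 11, 13]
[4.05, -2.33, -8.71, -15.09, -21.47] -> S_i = 4.05 + -6.38*i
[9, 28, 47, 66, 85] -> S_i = 9 + 19*i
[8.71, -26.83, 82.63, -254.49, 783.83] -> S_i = 8.71*(-3.08)^i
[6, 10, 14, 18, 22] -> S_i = 6 + 4*i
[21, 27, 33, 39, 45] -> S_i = 21 + 6*i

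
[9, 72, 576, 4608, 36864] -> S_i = 9*8^i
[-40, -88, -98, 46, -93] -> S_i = Random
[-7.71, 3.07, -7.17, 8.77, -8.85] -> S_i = Random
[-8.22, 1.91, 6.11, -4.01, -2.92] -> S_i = Random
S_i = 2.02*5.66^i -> [2.02, 11.43, 64.71, 366.27, 2073.08]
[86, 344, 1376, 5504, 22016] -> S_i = 86*4^i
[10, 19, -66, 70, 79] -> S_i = Random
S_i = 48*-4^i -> [48, -192, 768, -3072, 12288]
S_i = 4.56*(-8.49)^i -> [4.56, -38.71, 328.69, -2790.54, 23691.67]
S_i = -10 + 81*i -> [-10, 71, 152, 233, 314]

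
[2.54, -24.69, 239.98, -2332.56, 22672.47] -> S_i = 2.54*(-9.72)^i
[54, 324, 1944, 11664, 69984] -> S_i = 54*6^i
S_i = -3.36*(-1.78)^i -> [-3.36, 5.98, -10.65, 18.95, -33.73]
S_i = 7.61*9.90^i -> [7.61, 75.34, 745.86, 7383.98, 73101.36]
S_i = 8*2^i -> [8, 16, 32, 64, 128]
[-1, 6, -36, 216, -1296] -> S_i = -1*-6^i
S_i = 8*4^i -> [8, 32, 128, 512, 2048]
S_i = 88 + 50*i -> [88, 138, 188, 238, 288]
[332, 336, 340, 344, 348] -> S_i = 332 + 4*i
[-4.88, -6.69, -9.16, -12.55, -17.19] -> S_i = -4.88*1.37^i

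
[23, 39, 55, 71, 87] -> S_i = 23 + 16*i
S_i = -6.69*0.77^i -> [-6.69, -5.15, -3.97, -3.05, -2.35]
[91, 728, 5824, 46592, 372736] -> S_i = 91*8^i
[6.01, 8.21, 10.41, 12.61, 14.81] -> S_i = 6.01 + 2.20*i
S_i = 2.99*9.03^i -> [2.99, 27.0, 243.81, 2201.58, 19880.27]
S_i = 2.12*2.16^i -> [2.12, 4.58, 9.89, 21.36, 46.15]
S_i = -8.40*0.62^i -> [-8.4, -5.21, -3.23, -2.0, -1.24]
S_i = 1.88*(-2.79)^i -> [1.88, -5.25, 14.63, -40.83, 113.91]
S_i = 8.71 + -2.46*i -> [8.71, 6.25, 3.79, 1.33, -1.13]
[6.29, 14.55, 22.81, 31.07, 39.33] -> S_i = 6.29 + 8.26*i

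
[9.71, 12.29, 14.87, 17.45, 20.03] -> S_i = 9.71 + 2.58*i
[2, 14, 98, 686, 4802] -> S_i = 2*7^i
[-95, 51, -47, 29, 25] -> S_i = Random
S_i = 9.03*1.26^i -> [9.03, 11.38, 14.34, 18.06, 22.76]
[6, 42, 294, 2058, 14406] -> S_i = 6*7^i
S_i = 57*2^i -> [57, 114, 228, 456, 912]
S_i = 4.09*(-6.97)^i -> [4.09, -28.51, 198.7, -1384.91, 9652.82]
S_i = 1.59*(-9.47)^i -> [1.59, -15.06, 142.59, -1350.35, 12787.84]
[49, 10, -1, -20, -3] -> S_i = Random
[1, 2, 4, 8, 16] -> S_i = 1*2^i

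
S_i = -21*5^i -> [-21, -105, -525, -2625, -13125]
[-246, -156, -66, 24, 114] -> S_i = -246 + 90*i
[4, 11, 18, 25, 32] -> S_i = 4 + 7*i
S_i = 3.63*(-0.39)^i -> [3.63, -1.42, 0.55, -0.22, 0.08]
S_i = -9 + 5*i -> [-9, -4, 1, 6, 11]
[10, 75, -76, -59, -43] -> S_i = Random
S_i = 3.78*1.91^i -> [3.78, 7.22, 13.79, 26.34, 50.31]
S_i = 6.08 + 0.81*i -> [6.08, 6.89, 7.7, 8.51, 9.32]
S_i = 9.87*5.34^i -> [9.87, 52.71, 281.45, 1502.94, 8025.69]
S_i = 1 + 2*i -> [1, 3, 5, 7, 9]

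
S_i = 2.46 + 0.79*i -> [2.46, 3.25, 4.04, 4.83, 5.62]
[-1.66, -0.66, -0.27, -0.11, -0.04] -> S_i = -1.66*0.40^i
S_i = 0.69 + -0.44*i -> [0.69, 0.25, -0.19, -0.63, -1.07]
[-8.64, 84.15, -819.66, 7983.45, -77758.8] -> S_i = -8.64*(-9.74)^i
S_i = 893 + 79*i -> [893, 972, 1051, 1130, 1209]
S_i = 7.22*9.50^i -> [7.22, 68.59, 651.6, 6190.25, 58807.35]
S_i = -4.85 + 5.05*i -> [-4.85, 0.2, 5.25, 10.3, 15.35]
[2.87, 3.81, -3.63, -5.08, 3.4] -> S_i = Random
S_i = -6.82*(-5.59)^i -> [-6.82, 38.12, -213.11, 1191.3, -6659.35]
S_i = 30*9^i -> [30, 270, 2430, 21870, 196830]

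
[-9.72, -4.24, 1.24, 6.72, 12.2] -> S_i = -9.72 + 5.48*i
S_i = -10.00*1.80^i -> [-10.0, -18.0, -32.4, -58.32, -104.98]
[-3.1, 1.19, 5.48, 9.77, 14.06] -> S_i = -3.10 + 4.29*i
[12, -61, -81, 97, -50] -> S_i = Random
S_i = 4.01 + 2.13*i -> [4.01, 6.14, 8.27, 10.4, 12.53]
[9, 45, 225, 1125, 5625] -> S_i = 9*5^i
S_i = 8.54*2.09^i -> [8.54, 17.85, 37.3, 77.96, 162.95]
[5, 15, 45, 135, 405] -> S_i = 5*3^i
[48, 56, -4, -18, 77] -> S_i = Random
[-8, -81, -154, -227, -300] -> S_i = -8 + -73*i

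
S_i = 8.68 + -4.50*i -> [8.68, 4.18, -0.32, -4.82, -9.32]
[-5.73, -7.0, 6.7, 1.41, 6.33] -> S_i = Random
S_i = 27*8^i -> [27, 216, 1728, 13824, 110592]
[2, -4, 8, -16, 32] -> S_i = 2*-2^i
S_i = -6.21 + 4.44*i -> [-6.21, -1.77, 2.67, 7.11, 11.55]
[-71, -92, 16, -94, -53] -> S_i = Random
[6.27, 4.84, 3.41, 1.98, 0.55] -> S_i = 6.27 + -1.43*i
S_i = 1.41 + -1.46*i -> [1.41, -0.05, -1.51, -2.97, -4.43]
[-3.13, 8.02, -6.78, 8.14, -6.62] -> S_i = Random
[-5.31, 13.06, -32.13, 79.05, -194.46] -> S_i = -5.31*(-2.46)^i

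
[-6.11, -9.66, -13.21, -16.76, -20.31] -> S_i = -6.11 + -3.55*i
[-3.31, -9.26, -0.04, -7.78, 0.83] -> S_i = Random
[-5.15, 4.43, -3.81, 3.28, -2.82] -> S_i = -5.15*(-0.86)^i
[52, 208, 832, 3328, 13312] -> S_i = 52*4^i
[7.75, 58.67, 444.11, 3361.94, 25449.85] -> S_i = 7.75*7.57^i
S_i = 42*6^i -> [42, 252, 1512, 9072, 54432]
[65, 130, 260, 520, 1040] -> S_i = 65*2^i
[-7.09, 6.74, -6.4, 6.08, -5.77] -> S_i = -7.09*(-0.95)^i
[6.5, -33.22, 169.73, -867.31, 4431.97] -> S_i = 6.50*(-5.11)^i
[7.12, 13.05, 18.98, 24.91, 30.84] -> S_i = 7.12 + 5.93*i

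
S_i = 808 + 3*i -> [808, 811, 814, 817, 820]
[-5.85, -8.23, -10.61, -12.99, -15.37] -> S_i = -5.85 + -2.38*i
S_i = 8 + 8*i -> [8, 16, 24, 32, 40]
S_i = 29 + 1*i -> [29, 30, 31, 32, 33]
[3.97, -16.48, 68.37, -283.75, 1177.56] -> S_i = 3.97*(-4.15)^i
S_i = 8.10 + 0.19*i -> [8.1, 8.29, 8.48, 8.67, 8.86]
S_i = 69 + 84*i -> [69, 153, 237, 321, 405]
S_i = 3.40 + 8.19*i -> [3.4, 11.59, 19.78, 27.97, 36.16]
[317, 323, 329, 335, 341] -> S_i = 317 + 6*i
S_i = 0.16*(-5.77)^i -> [0.16, -0.92, 5.33, -30.74, 177.35]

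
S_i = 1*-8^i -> [1, -8, 64, -512, 4096]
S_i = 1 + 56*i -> [1, 57, 113, 169, 225]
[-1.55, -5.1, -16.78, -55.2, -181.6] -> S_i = -1.55*3.29^i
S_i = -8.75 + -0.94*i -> [-8.75, -9.69, -10.63, -11.57, -12.51]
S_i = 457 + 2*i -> [457, 459, 461, 463, 465]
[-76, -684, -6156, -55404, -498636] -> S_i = -76*9^i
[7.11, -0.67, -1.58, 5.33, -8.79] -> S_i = Random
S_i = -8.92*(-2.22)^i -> [-8.92, 19.8, -43.96, 97.59, -216.66]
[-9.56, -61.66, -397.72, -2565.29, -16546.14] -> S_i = -9.56*6.45^i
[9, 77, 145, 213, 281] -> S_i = 9 + 68*i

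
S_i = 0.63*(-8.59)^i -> [0.63, -5.41, 46.49, -399.32, 3430.15]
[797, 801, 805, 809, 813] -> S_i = 797 + 4*i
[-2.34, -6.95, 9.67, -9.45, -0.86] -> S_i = Random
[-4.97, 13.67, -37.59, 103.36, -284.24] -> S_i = -4.97*(-2.75)^i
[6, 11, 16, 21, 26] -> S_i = 6 + 5*i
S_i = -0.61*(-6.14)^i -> [-0.61, 3.75, -23.0, 141.2, -866.97]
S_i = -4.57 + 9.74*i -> [-4.57, 5.17, 14.91, 24.65, 34.39]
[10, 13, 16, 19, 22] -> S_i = 10 + 3*i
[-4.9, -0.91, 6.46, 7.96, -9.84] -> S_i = Random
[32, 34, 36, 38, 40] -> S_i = 32 + 2*i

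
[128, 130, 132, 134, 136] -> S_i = 128 + 2*i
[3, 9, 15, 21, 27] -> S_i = 3 + 6*i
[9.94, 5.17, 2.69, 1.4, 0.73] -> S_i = 9.94*0.52^i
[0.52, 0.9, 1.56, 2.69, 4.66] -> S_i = 0.52*1.73^i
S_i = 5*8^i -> [5, 40, 320, 2560, 20480]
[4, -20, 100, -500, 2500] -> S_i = 4*-5^i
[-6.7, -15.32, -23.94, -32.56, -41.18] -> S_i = -6.70 + -8.62*i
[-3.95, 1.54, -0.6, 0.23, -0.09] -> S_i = -3.95*(-0.39)^i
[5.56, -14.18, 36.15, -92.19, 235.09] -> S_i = 5.56*(-2.55)^i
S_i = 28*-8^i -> [28, -224, 1792, -14336, 114688]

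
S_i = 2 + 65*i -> [2, 67, 132, 197, 262]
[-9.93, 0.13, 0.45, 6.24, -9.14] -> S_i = Random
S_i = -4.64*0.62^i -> [-4.64, -2.88, -1.78, -1.11, -0.69]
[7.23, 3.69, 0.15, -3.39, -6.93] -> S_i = 7.23 + -3.54*i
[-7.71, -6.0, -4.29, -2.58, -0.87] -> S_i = -7.71 + 1.71*i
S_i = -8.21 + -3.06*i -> [-8.21, -11.27, -14.33, -17.39, -20.45]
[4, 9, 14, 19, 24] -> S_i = 4 + 5*i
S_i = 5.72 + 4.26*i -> [5.72, 9.98, 14.24, 18.5, 22.76]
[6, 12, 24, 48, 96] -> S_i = 6*2^i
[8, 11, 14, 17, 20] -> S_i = 8 + 3*i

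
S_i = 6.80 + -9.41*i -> [6.8, -2.61, -12.02, -21.43, -30.84]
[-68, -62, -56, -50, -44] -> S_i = -68 + 6*i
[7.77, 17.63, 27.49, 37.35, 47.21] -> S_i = 7.77 + 9.86*i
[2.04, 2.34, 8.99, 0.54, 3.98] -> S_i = Random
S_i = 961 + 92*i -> [961, 1053, 1145, 1237, 1329]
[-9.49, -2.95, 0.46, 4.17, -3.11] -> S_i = Random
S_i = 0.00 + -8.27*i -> [0.0, -8.27, -16.54, -24.81, -33.08]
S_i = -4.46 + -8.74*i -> [-4.46, -13.2, -21.94, -30.68, -39.42]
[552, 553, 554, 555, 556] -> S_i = 552 + 1*i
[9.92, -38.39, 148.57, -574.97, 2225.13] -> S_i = 9.92*(-3.87)^i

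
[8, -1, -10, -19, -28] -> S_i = 8 + -9*i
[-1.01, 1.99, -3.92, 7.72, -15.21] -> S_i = -1.01*(-1.97)^i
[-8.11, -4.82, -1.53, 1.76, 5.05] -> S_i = -8.11 + 3.29*i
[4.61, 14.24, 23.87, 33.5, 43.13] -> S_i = 4.61 + 9.63*i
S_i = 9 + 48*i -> [9, 57, 105, 153, 201]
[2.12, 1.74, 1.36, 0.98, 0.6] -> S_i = 2.12 + -0.38*i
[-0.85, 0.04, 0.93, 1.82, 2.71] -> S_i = -0.85 + 0.89*i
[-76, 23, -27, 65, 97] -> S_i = Random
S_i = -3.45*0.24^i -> [-3.45, -0.83, -0.2, -0.05, -0.01]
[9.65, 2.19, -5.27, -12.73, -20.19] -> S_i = 9.65 + -7.46*i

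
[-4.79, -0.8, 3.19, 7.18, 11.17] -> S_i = -4.79 + 3.99*i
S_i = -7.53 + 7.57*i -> [-7.53, 0.04, 7.61, 15.18, 22.75]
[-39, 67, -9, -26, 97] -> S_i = Random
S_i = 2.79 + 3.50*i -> [2.79, 6.29, 9.79, 13.29, 16.79]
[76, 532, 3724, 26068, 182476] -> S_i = 76*7^i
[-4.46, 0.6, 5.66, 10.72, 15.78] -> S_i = -4.46 + 5.06*i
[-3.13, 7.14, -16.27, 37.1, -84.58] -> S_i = -3.13*(-2.28)^i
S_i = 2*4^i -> [2, 8, 32, 128, 512]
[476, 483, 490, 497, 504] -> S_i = 476 + 7*i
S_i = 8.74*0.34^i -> [8.74, 2.97, 1.01, 0.34, 0.12]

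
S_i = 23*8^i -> [23, 184, 1472, 11776, 94208]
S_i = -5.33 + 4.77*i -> [-5.33, -0.56, 4.21, 8.98, 13.75]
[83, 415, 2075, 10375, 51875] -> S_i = 83*5^i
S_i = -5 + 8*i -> [-5, 3, 11, 19, 27]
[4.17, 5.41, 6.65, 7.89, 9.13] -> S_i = 4.17 + 1.24*i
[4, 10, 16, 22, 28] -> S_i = 4 + 6*i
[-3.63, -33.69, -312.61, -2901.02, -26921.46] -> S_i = -3.63*9.28^i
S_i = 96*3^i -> [96, 288, 864, 2592, 7776]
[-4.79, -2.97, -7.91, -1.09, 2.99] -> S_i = Random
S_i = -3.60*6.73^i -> [-3.6, -24.23, -163.05, -1097.36, -7385.21]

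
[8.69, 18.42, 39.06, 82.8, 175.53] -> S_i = 8.69*2.12^i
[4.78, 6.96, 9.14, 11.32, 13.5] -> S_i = 4.78 + 2.18*i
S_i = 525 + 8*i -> [525, 533, 541, 549, 557]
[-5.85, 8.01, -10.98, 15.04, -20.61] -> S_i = -5.85*(-1.37)^i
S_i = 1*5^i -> [1, 5, 25, 125, 625]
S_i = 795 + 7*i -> [795, 802, 809, 816, 823]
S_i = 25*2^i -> [25, 50, 100, 200, 400]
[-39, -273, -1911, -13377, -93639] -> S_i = -39*7^i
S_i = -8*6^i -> [-8, -48, -288, -1728, -10368]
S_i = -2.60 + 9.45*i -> [-2.6, 6.85, 16.3, 25.75, 35.2]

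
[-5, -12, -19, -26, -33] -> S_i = -5 + -7*i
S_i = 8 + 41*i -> [8, 49, 90, 131, 172]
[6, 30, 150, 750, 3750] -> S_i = 6*5^i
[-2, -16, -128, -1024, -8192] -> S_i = -2*8^i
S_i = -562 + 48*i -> [-562, -514, -466, -418, -370]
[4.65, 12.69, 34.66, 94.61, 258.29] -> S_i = 4.65*2.73^i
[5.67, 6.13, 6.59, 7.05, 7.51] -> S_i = 5.67 + 0.46*i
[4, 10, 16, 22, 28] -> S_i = 4 + 6*i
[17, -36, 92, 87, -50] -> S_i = Random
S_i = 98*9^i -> [98, 882, 7938, 71442, 642978]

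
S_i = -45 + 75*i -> [-45, 30, 105, 180, 255]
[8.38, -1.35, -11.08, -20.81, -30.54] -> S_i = 8.38 + -9.73*i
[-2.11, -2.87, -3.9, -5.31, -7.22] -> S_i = -2.11*1.36^i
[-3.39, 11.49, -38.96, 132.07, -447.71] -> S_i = -3.39*(-3.39)^i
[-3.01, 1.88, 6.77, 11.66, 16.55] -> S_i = -3.01 + 4.89*i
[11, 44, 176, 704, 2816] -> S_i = 11*4^i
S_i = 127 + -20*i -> [127, 107, 87, 67, 47]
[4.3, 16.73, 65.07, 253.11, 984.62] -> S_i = 4.30*3.89^i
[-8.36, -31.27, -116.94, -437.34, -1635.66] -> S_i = -8.36*3.74^i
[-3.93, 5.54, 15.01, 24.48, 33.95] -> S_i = -3.93 + 9.47*i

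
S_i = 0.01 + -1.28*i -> [0.01, -1.27, -2.55, -3.83, -5.11]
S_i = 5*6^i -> [5, 30, 180, 1080, 6480]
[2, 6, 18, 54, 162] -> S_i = 2*3^i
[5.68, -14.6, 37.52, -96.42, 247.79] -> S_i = 5.68*(-2.57)^i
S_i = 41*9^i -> [41, 369, 3321, 29889, 269001]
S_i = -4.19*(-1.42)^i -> [-4.19, 5.95, -8.45, 12.0, -17.04]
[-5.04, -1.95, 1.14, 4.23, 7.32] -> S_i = -5.04 + 3.09*i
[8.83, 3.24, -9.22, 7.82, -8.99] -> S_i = Random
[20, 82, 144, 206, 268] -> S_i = 20 + 62*i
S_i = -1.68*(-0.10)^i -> [-1.68, 0.17, -0.02, 0.0, -0.0]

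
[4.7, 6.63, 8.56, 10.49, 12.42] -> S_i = 4.70 + 1.93*i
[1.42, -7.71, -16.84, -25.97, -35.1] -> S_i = 1.42 + -9.13*i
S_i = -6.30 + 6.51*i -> [-6.3, 0.21, 6.72, 13.23, 19.74]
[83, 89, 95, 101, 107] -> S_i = 83 + 6*i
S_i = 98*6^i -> [98, 588, 3528, 21168, 127008]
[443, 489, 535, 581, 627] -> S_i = 443 + 46*i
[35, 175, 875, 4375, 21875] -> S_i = 35*5^i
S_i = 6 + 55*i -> [6, 61, 116, 171, 226]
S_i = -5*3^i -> [-5, -15, -45, -135, -405]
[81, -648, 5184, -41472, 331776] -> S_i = 81*-8^i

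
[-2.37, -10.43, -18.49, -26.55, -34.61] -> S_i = -2.37 + -8.06*i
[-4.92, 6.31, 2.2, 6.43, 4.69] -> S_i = Random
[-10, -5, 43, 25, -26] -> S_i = Random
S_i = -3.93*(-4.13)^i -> [-3.93, 16.23, -67.03, 276.85, -1143.39]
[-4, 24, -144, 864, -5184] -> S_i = -4*-6^i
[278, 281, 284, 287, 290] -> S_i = 278 + 3*i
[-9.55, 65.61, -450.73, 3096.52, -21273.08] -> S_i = -9.55*(-6.87)^i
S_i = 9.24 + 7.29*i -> [9.24, 16.53, 23.82, 31.11, 38.4]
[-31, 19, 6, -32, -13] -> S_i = Random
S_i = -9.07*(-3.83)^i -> [-9.07, 34.74, -133.05, 509.57, -1951.65]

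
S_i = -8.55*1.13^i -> [-8.55, -9.66, -10.92, -12.34, -13.94]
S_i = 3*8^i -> [3, 24, 192, 1536, 12288]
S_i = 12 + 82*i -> [12, 94, 176, 258, 340]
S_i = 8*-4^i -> [8, -32, 128, -512, 2048]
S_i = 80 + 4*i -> [80, 84, 88, 92, 96]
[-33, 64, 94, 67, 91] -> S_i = Random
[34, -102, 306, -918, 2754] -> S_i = 34*-3^i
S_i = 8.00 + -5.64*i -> [8.0, 2.36, -3.28, -8.92, -14.56]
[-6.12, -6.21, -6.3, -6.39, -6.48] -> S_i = -6.12 + -0.09*i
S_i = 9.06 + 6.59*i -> [9.06, 15.65, 22.24, 28.83, 35.42]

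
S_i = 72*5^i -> [72, 360, 1800, 9000, 45000]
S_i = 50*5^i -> [50, 250, 1250, 6250, 31250]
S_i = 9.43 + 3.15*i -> [9.43, 12.58, 15.73, 18.88, 22.03]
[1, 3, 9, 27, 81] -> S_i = 1*3^i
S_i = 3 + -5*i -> [3, -2, -7, -12, -17]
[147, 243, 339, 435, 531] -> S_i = 147 + 96*i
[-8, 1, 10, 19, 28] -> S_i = -8 + 9*i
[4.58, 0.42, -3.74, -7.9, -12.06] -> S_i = 4.58 + -4.16*i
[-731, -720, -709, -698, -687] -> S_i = -731 + 11*i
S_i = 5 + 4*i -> [5, 9, 13, 17, 21]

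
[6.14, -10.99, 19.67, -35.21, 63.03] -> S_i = 6.14*(-1.79)^i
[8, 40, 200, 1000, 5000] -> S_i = 8*5^i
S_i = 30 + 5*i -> [30, 35, 40, 45, 50]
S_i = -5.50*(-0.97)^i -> [-5.5, 5.34, -5.17, 5.02, -4.87]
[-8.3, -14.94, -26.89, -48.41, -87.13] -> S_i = -8.30*1.80^i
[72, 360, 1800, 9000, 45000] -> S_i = 72*5^i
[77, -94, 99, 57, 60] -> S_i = Random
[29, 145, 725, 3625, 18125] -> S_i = 29*5^i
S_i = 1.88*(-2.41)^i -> [1.88, -4.53, 10.92, -26.32, 63.42]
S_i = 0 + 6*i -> [0, 6, 12, 18, 24]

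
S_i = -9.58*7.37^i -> [-9.58, -70.6, -520.36, -3835.02, -28264.12]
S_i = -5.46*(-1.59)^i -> [-5.46, 8.68, -13.8, 21.95, -34.9]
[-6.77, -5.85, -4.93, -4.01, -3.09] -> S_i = -6.77 + 0.92*i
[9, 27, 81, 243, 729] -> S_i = 9*3^i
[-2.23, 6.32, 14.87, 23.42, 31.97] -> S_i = -2.23 + 8.55*i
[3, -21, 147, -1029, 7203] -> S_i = 3*-7^i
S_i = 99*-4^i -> [99, -396, 1584, -6336, 25344]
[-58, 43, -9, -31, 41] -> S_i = Random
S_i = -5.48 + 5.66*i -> [-5.48, 0.18, 5.84, 11.5, 17.16]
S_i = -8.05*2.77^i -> [-8.05, -22.3, -61.77, -171.09, -473.93]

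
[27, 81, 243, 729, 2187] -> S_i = 27*3^i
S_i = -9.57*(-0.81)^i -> [-9.57, 7.75, -6.28, 5.09, -4.12]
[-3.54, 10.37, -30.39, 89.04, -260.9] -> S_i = -3.54*(-2.93)^i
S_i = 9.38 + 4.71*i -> [9.38, 14.09, 18.8, 23.51, 28.22]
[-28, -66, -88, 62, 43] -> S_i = Random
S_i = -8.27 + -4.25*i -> [-8.27, -12.52, -16.77, -21.02, -25.27]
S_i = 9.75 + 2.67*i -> [9.75, 12.42, 15.09, 17.76, 20.43]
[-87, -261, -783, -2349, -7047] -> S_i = -87*3^i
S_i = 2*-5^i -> [2, -10, 50, -250, 1250]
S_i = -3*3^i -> [-3, -9, -27, -81, -243]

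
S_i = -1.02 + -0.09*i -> [-1.02, -1.11, -1.2, -1.29, -1.38]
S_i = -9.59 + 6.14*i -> [-9.59, -3.45, 2.69, 8.83, 14.97]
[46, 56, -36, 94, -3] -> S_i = Random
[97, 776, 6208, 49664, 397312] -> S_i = 97*8^i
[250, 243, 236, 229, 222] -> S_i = 250 + -7*i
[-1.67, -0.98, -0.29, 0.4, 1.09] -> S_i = -1.67 + 0.69*i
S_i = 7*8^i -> [7, 56, 448, 3584, 28672]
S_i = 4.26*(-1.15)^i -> [4.26, -4.9, 5.63, -6.48, 7.45]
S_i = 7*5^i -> [7, 35, 175, 875, 4375]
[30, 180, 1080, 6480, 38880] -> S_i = 30*6^i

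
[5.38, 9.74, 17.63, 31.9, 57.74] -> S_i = 5.38*1.81^i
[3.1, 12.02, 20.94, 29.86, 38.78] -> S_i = 3.10 + 8.92*i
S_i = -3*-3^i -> [-3, 9, -27, 81, -243]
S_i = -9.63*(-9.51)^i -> [-9.63, 91.58, -870.94, 8282.62, -78767.73]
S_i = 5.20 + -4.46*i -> [5.2, 0.74, -3.72, -8.18, -12.64]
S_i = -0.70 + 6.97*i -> [-0.7, 6.27, 13.24, 20.21, 27.18]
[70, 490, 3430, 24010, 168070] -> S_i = 70*7^i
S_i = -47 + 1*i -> [-47, -46, -45, -44, -43]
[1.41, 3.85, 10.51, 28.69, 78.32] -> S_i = 1.41*2.73^i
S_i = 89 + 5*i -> [89, 94, 99, 104, 109]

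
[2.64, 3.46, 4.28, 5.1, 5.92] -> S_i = 2.64 + 0.82*i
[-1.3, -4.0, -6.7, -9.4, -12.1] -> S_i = -1.30 + -2.70*i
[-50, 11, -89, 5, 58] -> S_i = Random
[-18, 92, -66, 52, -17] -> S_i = Random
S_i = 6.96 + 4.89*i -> [6.96, 11.85, 16.74, 21.63, 26.52]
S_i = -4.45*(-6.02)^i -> [-4.45, 26.79, -161.27, 970.84, -5844.48]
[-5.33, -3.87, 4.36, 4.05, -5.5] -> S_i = Random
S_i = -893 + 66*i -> [-893, -827, -761, -695, -629]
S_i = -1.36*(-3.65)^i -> [-1.36, 4.96, -18.12, 66.13, -241.39]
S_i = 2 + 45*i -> [2, 47, 92, 137, 182]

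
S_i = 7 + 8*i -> [7, 15, 23, 31, 39]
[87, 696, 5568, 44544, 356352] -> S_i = 87*8^i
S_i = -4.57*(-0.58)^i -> [-4.57, 2.65, -1.54, 0.89, -0.52]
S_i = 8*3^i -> [8, 24, 72, 216, 648]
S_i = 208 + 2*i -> [208, 210, 212, 214, 216]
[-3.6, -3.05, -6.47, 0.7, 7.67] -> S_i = Random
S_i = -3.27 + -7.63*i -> [-3.27, -10.9, -18.53, -26.16, -33.79]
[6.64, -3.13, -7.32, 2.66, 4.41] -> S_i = Random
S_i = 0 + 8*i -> [0, 8, 16, 24, 32]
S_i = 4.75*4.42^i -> [4.75, 21.0, 92.8, 410.17, 1812.94]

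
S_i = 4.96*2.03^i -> [4.96, 10.07, 20.44, 41.49, 84.23]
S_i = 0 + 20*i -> [0, 20, 40, 60, 80]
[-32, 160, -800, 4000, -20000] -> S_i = -32*-5^i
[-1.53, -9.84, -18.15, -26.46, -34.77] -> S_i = -1.53 + -8.31*i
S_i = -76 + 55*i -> [-76, -21, 34, 89, 144]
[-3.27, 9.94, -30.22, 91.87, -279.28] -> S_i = -3.27*(-3.04)^i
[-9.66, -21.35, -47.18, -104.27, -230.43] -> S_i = -9.66*2.21^i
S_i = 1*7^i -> [1, 7, 49, 343, 2401]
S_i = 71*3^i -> [71, 213, 639, 1917, 5751]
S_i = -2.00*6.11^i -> [-2.0, -12.22, -74.66, -456.2, -2787.37]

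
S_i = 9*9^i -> [9, 81, 729, 6561, 59049]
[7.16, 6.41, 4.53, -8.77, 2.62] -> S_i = Random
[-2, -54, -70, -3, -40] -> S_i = Random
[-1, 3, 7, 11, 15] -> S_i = -1 + 4*i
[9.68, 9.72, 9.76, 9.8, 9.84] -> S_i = 9.68 + 0.04*i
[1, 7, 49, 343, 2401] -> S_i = 1*7^i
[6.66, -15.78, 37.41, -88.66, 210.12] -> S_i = 6.66*(-2.37)^i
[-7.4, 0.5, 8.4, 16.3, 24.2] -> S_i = -7.40 + 7.90*i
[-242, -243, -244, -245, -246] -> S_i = -242 + -1*i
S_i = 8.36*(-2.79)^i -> [8.36, -23.32, 65.08, -181.56, 506.55]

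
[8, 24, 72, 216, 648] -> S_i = 8*3^i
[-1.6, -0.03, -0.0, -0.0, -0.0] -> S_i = -1.60*0.02^i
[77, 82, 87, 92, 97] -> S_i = 77 + 5*i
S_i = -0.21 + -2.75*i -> [-0.21, -2.96, -5.71, -8.46, -11.21]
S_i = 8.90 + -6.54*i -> [8.9, 2.36, -4.18, -10.72, -17.26]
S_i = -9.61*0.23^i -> [-9.61, -2.21, -0.51, -0.12, -0.03]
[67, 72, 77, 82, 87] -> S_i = 67 + 5*i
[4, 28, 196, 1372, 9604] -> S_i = 4*7^i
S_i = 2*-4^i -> [2, -8, 32, -128, 512]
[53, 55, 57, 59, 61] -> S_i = 53 + 2*i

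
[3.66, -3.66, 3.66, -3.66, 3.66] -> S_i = 3.66*(-1.00)^i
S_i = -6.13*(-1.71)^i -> [-6.13, 10.48, -17.92, 30.65, -52.41]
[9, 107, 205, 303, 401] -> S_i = 9 + 98*i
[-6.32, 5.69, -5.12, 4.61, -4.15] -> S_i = -6.32*(-0.90)^i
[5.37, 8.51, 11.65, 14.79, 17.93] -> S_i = 5.37 + 3.14*i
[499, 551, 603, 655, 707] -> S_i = 499 + 52*i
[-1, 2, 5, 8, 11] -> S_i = -1 + 3*i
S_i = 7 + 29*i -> [7, 36, 65, 94, 123]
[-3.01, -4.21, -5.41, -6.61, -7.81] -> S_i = -3.01 + -1.20*i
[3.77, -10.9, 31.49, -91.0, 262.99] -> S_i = 3.77*(-2.89)^i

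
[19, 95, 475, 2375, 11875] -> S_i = 19*5^i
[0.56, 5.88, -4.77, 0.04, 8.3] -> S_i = Random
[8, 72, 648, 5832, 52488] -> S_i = 8*9^i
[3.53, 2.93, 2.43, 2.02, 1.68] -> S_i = 3.53*0.83^i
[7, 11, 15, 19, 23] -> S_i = 7 + 4*i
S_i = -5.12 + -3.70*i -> [-5.12, -8.82, -12.52, -16.22, -19.92]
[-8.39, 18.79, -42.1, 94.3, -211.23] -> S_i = -8.39*(-2.24)^i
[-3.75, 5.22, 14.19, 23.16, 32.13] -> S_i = -3.75 + 8.97*i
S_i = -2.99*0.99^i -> [-2.99, -2.96, -2.93, -2.9, -2.87]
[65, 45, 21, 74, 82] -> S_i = Random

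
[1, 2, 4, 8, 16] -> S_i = 1*2^i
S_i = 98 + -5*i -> [98, 93, 88, 83, 78]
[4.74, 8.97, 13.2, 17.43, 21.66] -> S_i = 4.74 + 4.23*i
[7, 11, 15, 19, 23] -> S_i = 7 + 4*i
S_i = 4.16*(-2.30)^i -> [4.16, -9.57, 22.01, -50.61, 116.41]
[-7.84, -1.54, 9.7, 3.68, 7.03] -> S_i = Random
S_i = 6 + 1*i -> [6, 7, 8, 9, 10]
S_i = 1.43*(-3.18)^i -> [1.43, -4.55, 14.46, -45.99, 146.23]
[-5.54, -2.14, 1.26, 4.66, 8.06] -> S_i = -5.54 + 3.40*i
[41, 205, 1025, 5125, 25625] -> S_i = 41*5^i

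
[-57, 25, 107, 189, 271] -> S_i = -57 + 82*i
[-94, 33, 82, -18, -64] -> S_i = Random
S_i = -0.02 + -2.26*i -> [-0.02, -2.28, -4.54, -6.8, -9.06]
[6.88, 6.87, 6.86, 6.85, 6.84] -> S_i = 6.88 + -0.01*i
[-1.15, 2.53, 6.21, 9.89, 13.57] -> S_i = -1.15 + 3.68*i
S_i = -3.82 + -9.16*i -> [-3.82, -12.98, -22.14, -31.3, -40.46]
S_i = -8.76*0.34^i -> [-8.76, -2.98, -1.01, -0.34, -0.12]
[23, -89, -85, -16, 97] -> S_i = Random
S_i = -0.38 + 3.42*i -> [-0.38, 3.04, 6.46, 9.88, 13.3]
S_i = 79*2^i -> [79, 158, 316, 632, 1264]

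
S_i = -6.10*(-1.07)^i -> [-6.1, 6.53, -6.98, 7.47, -8.0]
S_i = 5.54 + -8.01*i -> [5.54, -2.47, -10.48, -18.49, -26.5]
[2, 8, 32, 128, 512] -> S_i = 2*4^i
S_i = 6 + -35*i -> [6, -29, -64, -99, -134]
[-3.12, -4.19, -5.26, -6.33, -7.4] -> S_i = -3.12 + -1.07*i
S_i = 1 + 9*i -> [1, 10, 19, 28, 37]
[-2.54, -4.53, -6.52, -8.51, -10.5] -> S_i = -2.54 + -1.99*i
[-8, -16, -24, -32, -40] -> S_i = -8 + -8*i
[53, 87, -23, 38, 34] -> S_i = Random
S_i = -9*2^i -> [-9, -18, -36, -72, -144]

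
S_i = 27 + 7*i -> [27, 34, 41, 48, 55]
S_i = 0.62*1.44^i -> [0.62, 0.89, 1.29, 1.85, 2.67]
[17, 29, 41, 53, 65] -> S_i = 17 + 12*i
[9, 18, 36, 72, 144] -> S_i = 9*2^i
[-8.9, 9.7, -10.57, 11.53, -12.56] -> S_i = -8.90*(-1.09)^i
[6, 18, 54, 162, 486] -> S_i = 6*3^i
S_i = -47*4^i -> [-47, -188, -752, -3008, -12032]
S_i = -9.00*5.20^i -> [-9.0, -46.8, -243.36, -1265.47, -6580.45]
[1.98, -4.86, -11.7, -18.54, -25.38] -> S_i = 1.98 + -6.84*i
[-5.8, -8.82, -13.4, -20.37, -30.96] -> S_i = -5.80*1.52^i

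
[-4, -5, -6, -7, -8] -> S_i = -4 + -1*i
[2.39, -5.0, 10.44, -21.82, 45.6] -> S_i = 2.39*(-2.09)^i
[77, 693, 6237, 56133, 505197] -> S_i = 77*9^i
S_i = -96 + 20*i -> [-96, -76, -56, -36, -16]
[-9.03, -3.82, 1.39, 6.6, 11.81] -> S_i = -9.03 + 5.21*i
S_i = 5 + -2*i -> [5, 3, 1, -1, -3]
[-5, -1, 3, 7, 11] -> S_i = -5 + 4*i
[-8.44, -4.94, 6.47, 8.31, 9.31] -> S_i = Random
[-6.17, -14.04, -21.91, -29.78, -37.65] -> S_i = -6.17 + -7.87*i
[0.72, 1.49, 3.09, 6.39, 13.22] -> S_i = 0.72*2.07^i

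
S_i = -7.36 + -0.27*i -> [-7.36, -7.63, -7.9, -8.17, -8.44]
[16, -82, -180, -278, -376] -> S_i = 16 + -98*i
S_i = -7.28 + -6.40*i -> [-7.28, -13.68, -20.08, -26.48, -32.88]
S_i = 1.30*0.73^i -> [1.3, 0.95, 0.69, 0.51, 0.37]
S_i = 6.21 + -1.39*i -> [6.21, 4.82, 3.43, 2.04, 0.65]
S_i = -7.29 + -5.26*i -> [-7.29, -12.55, -17.81, -23.07, -28.33]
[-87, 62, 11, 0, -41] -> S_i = Random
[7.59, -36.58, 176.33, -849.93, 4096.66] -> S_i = 7.59*(-4.82)^i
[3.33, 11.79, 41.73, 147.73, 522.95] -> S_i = 3.33*3.54^i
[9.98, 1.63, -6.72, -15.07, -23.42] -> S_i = 9.98 + -8.35*i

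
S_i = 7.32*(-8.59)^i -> [7.32, -62.88, 540.13, -4639.71, 39855.08]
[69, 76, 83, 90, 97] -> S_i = 69 + 7*i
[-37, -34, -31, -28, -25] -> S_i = -37 + 3*i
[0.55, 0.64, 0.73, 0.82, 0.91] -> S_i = 0.55 + 0.09*i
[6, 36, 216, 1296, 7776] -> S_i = 6*6^i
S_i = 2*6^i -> [2, 12, 72, 432, 2592]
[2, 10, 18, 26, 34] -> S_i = 2 + 8*i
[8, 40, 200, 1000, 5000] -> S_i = 8*5^i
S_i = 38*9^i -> [38, 342, 3078, 27702, 249318]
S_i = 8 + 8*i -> [8, 16, 24, 32, 40]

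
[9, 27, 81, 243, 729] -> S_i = 9*3^i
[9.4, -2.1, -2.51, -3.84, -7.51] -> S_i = Random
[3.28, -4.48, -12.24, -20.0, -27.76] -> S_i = 3.28 + -7.76*i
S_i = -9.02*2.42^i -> [-9.02, -21.83, -52.82, -127.84, -309.36]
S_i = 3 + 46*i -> [3, 49, 95, 141, 187]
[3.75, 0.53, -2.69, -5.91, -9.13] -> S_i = 3.75 + -3.22*i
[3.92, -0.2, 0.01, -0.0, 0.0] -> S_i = 3.92*(-0.05)^i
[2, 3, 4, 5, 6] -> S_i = 2 + 1*i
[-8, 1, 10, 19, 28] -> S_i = -8 + 9*i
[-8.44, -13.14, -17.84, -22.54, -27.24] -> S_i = -8.44 + -4.70*i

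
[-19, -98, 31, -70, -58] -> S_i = Random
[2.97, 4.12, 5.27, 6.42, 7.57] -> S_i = 2.97 + 1.15*i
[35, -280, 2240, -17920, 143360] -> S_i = 35*-8^i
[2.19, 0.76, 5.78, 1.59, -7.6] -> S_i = Random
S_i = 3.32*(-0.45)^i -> [3.32, -1.49, 0.67, -0.3, 0.14]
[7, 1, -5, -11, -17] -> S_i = 7 + -6*i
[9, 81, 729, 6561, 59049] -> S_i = 9*9^i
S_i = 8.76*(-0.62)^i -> [8.76, -5.43, 3.37, -2.09, 1.29]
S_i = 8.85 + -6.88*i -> [8.85, 1.97, -4.91, -11.79, -18.67]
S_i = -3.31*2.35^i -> [-3.31, -7.78, -18.28, -42.96, -100.95]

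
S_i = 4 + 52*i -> [4, 56, 108, 160, 212]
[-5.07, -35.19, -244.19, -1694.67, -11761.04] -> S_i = -5.07*6.94^i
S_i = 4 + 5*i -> [4, 9, 14, 19, 24]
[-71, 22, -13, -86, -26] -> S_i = Random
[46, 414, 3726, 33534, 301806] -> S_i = 46*9^i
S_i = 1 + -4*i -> [1, -3, -7, -11, -15]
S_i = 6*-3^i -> [6, -18, 54, -162, 486]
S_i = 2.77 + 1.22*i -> [2.77, 3.99, 5.21, 6.43, 7.65]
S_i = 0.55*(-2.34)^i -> [0.55, -1.29, 3.01, -7.05, 16.49]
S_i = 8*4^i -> [8, 32, 128, 512, 2048]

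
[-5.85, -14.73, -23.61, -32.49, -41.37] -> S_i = -5.85 + -8.88*i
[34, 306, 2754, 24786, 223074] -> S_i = 34*9^i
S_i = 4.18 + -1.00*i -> [4.18, 3.18, 2.18, 1.18, 0.18]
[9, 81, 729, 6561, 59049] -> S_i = 9*9^i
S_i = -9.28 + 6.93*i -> [-9.28, -2.35, 4.58, 11.51, 18.44]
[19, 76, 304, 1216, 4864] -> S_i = 19*4^i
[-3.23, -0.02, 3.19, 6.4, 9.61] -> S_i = -3.23 + 3.21*i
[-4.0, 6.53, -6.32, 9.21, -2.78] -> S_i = Random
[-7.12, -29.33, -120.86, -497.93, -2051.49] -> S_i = -7.12*4.12^i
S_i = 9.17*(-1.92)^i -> [9.17, -17.61, 33.8, -64.9, 124.62]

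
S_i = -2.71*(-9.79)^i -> [-2.71, 26.53, -259.74, 2542.83, -24894.31]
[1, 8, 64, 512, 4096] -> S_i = 1*8^i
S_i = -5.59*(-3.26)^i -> [-5.59, 18.22, -59.41, 193.67, -631.37]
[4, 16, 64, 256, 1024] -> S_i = 4*4^i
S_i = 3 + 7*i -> [3, 10, 17, 24, 31]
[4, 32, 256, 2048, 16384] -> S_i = 4*8^i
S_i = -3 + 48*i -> [-3, 45, 93, 141, 189]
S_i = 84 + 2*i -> [84, 86, 88, 90, 92]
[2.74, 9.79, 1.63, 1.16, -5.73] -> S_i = Random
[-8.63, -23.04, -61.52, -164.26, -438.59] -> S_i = -8.63*2.67^i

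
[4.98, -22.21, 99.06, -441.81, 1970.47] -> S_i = 4.98*(-4.46)^i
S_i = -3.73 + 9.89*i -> [-3.73, 6.16, 16.05, 25.94, 35.83]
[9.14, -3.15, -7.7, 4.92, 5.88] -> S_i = Random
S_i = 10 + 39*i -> [10, 49, 88, 127, 166]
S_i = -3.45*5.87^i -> [-3.45, -20.25, -118.88, -697.8, -4096.11]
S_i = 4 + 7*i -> [4, 11, 18, 25, 32]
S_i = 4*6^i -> [4, 24, 144, 864, 5184]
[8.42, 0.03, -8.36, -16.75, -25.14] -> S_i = 8.42 + -8.39*i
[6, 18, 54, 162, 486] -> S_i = 6*3^i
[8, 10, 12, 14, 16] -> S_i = 8 + 2*i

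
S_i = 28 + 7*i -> [28, 35, 42, 49, 56]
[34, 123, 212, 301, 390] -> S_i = 34 + 89*i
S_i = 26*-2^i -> [26, -52, 104, -208, 416]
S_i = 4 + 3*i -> [4, 7, 10, 13, 16]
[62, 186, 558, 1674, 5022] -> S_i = 62*3^i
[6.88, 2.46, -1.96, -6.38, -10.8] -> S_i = 6.88 + -4.42*i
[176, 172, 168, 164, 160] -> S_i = 176 + -4*i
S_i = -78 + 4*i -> [-78, -74, -70, -66, -62]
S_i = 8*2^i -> [8, 16, 32, 64, 128]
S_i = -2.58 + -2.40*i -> [-2.58, -4.98, -7.38, -9.78, -12.18]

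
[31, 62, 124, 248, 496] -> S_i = 31*2^i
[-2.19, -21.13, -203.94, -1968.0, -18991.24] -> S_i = -2.19*9.65^i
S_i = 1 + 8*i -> [1, 9, 17, 25, 33]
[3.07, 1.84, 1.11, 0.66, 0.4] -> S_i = 3.07*0.60^i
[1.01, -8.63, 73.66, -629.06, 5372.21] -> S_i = 1.01*(-8.54)^i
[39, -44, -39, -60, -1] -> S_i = Random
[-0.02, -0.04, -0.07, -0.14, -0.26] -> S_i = -0.02*1.89^i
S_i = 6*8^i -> [6, 48, 384, 3072, 24576]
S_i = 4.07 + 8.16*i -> [4.07, 12.23, 20.39, 28.55, 36.71]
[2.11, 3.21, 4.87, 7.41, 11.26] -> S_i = 2.11*1.52^i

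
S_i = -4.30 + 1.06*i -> [-4.3, -3.24, -2.18, -1.12, -0.06]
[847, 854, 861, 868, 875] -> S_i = 847 + 7*i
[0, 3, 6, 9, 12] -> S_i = 0 + 3*i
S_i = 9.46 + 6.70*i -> [9.46, 16.16, 22.86, 29.56, 36.26]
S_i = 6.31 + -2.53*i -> [6.31, 3.78, 1.25, -1.28, -3.81]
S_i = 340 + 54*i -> [340, 394, 448, 502, 556]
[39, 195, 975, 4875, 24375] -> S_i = 39*5^i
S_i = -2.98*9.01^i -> [-2.98, -26.85, -241.92, -2179.67, -19638.82]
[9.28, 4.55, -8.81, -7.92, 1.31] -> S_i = Random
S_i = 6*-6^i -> [6, -36, 216, -1296, 7776]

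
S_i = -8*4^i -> [-8, -32, -128, -512, -2048]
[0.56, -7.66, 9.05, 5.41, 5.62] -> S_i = Random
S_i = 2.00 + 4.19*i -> [2.0, 6.19, 10.38, 14.57, 18.76]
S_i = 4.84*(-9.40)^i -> [4.84, -45.5, 427.66, -4020.03, 37788.25]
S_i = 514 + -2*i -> [514, 512, 510, 508, 506]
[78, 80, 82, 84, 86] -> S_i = 78 + 2*i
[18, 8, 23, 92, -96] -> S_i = Random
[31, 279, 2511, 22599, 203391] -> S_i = 31*9^i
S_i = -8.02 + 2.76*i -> [-8.02, -5.26, -2.5, 0.26, 3.02]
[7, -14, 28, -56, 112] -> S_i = 7*-2^i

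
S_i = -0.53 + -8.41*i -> [-0.53, -8.94, -17.35, -25.76, -34.17]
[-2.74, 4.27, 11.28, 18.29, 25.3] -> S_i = -2.74 + 7.01*i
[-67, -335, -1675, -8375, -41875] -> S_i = -67*5^i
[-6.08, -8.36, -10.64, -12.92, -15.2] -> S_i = -6.08 + -2.28*i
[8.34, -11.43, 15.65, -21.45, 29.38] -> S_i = 8.34*(-1.37)^i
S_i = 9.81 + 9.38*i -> [9.81, 19.19, 28.57, 37.95, 47.33]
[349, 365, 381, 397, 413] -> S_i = 349 + 16*i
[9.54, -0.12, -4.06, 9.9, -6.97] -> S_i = Random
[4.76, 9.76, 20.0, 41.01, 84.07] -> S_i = 4.76*2.05^i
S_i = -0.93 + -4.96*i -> [-0.93, -5.89, -10.85, -15.81, -20.77]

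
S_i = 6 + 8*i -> [6, 14, 22, 30, 38]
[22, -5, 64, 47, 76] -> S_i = Random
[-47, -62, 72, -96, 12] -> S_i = Random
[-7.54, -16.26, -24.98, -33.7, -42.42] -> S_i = -7.54 + -8.72*i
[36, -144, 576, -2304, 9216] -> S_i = 36*-4^i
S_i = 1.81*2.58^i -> [1.81, 4.67, 12.05, 31.08, 80.2]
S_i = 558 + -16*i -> [558, 542, 526, 510, 494]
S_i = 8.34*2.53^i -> [8.34, 21.1, 53.38, 135.06, 341.7]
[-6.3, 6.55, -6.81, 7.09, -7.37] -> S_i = -6.30*(-1.04)^i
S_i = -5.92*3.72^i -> [-5.92, -22.02, -81.92, -304.75, -1133.69]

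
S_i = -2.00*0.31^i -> [-2.0, -0.62, -0.19, -0.06, -0.02]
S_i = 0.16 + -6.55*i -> [0.16, -6.39, -12.94, -19.49, -26.04]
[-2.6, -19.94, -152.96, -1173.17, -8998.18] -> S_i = -2.60*7.67^i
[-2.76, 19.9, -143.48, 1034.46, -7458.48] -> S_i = -2.76*(-7.21)^i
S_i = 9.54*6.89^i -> [9.54, 65.73, 452.88, 3120.37, 21499.35]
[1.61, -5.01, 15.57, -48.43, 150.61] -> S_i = 1.61*(-3.11)^i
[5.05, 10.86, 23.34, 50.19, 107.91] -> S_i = 5.05*2.15^i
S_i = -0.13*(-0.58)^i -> [-0.13, 0.08, -0.04, 0.03, -0.01]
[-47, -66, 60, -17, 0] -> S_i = Random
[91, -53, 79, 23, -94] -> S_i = Random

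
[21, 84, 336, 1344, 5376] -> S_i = 21*4^i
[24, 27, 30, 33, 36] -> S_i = 24 + 3*i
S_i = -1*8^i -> [-1, -8, -64, -512, -4096]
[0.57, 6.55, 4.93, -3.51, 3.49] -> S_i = Random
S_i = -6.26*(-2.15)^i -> [-6.26, 13.46, -28.94, 62.21, -133.76]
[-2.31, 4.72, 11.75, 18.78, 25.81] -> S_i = -2.31 + 7.03*i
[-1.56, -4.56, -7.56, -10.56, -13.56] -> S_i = -1.56 + -3.00*i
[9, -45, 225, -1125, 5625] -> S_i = 9*-5^i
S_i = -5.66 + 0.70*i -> [-5.66, -4.96, -4.26, -3.56, -2.86]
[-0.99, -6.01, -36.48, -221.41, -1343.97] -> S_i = -0.99*6.07^i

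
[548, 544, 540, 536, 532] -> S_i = 548 + -4*i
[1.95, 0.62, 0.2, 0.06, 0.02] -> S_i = 1.95*0.32^i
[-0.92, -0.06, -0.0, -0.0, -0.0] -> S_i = -0.92*0.07^i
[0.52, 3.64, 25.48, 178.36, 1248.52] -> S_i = 0.52*7.00^i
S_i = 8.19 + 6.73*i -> [8.19, 14.92, 21.65, 28.38, 35.11]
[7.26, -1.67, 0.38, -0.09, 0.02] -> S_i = 7.26*(-0.23)^i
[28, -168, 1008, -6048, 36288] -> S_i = 28*-6^i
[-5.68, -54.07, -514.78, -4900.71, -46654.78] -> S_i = -5.68*9.52^i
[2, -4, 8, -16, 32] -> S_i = 2*-2^i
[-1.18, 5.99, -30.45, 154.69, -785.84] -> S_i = -1.18*(-5.08)^i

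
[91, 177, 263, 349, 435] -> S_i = 91 + 86*i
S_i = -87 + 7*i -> [-87, -80, -73, -66, -59]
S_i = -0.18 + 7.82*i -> [-0.18, 7.64, 15.46, 23.28, 31.1]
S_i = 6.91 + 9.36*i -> [6.91, 16.27, 25.63, 34.99, 44.35]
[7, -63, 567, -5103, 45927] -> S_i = 7*-9^i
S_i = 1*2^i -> [1, 2, 4, 8, 16]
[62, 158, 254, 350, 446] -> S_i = 62 + 96*i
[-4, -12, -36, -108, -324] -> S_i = -4*3^i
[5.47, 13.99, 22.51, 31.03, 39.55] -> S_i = 5.47 + 8.52*i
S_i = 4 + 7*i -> [4, 11, 18, 25, 32]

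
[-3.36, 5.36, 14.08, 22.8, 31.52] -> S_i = -3.36 + 8.72*i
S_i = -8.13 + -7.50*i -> [-8.13, -15.63, -23.13, -30.63, -38.13]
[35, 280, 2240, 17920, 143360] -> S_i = 35*8^i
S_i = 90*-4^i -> [90, -360, 1440, -5760, 23040]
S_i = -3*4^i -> [-3, -12, -48, -192, -768]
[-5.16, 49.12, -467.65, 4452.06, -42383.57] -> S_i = -5.16*(-9.52)^i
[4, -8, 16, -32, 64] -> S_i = 4*-2^i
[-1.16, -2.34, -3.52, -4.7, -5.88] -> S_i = -1.16 + -1.18*i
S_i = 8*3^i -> [8, 24, 72, 216, 648]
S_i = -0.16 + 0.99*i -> [-0.16, 0.83, 1.82, 2.81, 3.8]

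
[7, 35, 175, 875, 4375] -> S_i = 7*5^i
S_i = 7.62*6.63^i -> [7.62, 50.52, 334.95, 2220.73, 14723.43]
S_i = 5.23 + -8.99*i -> [5.23, -3.76, -12.75, -21.74, -30.73]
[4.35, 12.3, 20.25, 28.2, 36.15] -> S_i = 4.35 + 7.95*i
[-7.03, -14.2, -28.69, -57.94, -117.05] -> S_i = -7.03*2.02^i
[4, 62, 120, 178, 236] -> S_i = 4 + 58*i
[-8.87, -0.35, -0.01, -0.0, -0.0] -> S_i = -8.87*0.04^i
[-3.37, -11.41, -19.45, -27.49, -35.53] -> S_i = -3.37 + -8.04*i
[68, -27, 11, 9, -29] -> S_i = Random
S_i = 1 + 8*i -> [1, 9, 17, 25, 33]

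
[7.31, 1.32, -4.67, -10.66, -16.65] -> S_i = 7.31 + -5.99*i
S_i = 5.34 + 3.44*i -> [5.34, 8.78, 12.22, 15.66, 19.1]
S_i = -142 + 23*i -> [-142, -119, -96, -73, -50]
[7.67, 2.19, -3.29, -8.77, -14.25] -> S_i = 7.67 + -5.48*i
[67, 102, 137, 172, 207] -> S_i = 67 + 35*i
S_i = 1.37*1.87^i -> [1.37, 2.56, 4.79, 8.96, 16.75]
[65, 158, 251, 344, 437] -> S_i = 65 + 93*i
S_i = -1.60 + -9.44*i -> [-1.6, -11.04, -20.48, -29.92, -39.36]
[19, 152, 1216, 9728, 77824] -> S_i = 19*8^i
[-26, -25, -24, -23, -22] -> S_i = -26 + 1*i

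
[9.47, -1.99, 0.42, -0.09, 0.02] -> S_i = 9.47*(-0.21)^i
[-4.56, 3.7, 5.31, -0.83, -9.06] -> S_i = Random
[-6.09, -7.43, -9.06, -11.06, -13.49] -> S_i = -6.09*1.22^i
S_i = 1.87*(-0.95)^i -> [1.87, -1.78, 1.69, -1.6, 1.52]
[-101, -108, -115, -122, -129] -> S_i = -101 + -7*i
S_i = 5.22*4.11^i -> [5.22, 21.45, 88.18, 362.41, 1489.49]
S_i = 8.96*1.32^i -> [8.96, 11.83, 15.61, 20.61, 27.2]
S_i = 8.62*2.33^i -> [8.62, 20.08, 46.8, 109.04, 254.06]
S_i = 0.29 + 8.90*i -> [0.29, 9.19, 18.09, 26.99, 35.89]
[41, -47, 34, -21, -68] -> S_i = Random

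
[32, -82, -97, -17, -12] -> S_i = Random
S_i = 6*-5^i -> [6, -30, 150, -750, 3750]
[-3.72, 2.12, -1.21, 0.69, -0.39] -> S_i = -3.72*(-0.57)^i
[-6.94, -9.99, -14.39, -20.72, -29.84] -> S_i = -6.94*1.44^i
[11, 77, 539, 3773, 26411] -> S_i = 11*7^i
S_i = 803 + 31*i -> [803, 834, 865, 896, 927]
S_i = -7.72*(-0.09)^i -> [-7.72, 0.69, -0.06, 0.01, -0.0]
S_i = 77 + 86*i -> [77, 163, 249, 335, 421]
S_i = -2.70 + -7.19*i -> [-2.7, -9.89, -17.08, -24.27, -31.46]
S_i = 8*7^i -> [8, 56, 392, 2744, 19208]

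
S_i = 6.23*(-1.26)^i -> [6.23, -7.85, 9.89, -12.46, 15.7]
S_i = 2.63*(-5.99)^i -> [2.63, -15.75, 94.36, -565.24, 3385.81]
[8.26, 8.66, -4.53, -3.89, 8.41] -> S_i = Random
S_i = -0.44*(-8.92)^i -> [-0.44, 3.92, -35.01, 312.28, -2785.56]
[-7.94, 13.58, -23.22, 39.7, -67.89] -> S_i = -7.94*(-1.71)^i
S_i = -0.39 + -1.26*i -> [-0.39, -1.65, -2.91, -4.17, -5.43]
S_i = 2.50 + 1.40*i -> [2.5, 3.9, 5.3, 6.7, 8.1]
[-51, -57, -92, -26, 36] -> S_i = Random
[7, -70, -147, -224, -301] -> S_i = 7 + -77*i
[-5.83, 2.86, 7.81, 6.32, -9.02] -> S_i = Random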